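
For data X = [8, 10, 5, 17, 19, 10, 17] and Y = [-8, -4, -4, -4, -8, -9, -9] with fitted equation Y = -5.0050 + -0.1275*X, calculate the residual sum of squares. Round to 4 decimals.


For each point, residual = actual - predicted.
Residuals: [-1.9750, 2.2800, 1.6425, 3.1725, -0.5725, -2.7200, -1.8275].
Sum of squared residuals = 32.9275.

32.9275


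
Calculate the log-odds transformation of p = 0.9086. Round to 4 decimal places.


The odds are p/(1-p) = 0.9086 / 0.0914 = 9.9409.
logit(p) = ln(9.9409) = 2.2967.

2.2967


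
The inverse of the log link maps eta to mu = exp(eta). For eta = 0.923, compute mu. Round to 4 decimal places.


mu = exp(eta) = exp(0.923).
= 2.5168.

2.5168


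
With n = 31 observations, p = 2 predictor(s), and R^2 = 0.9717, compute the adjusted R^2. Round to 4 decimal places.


Adjusted R^2 = 1 - (1 - R^2) * (n-1)/(n-p-1).
(1 - R^2) = 0.0283.
(n-1)/(n-p-1) = 30/28.
(1 - R^2) * (n-1) = 0.0283 * 30 = 0.8490.
Divide by (n-p-1): 0.8490 / 28 = 0.0303.
Adj R^2 = 1 - 0.0303 = 0.9697.

0.9697


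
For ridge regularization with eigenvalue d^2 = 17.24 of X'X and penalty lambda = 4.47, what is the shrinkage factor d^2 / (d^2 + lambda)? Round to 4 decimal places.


Denominator = d^2 + lambda = 17.24 + 4.47 = 21.7100.
Shrinkage = 17.24 / 21.7100 = 0.7941.

0.7941


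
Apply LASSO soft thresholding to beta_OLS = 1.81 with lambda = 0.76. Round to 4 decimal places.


Check: |1.81| = 1.81 vs lambda = 0.76.
Since |beta| > lambda, coefficient = sign(beta)*(|beta| - lambda) = 1.0500.
Soft-thresholded coefficient = 1.0500.

1.0500


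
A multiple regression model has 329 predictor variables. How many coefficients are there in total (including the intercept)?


Each predictor gets one coefficient, plus one intercept.
Total parameters = 329 + 1 = 330.

330


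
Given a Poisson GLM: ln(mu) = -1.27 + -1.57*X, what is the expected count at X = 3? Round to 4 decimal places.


Compute eta = -1.27 + -1.57 * 3 = -5.9800.
Apply inverse link: mu = e^-5.9800 = 0.0025.

0.0025


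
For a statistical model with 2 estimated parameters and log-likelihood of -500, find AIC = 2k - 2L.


AIC = 2*2 - 2*(-500).
= 4 + 1000 = 1004.

1004


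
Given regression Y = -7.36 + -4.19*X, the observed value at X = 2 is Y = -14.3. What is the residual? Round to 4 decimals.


Compute yhat = -7.36 + (-4.19)(2) = -15.7400.
Residual = actual - predicted = -14.3 - -15.7400 = 1.4400.

1.4400


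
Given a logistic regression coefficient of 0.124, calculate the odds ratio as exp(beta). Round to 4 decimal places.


Odds ratio = exp(beta) = exp(0.124).
= 1.1320.

1.1320


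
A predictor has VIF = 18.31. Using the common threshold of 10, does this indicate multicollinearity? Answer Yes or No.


Check: VIF = 18.31 vs threshold = 10.
Since 18.31 >= 10, the answer is Yes.

Yes


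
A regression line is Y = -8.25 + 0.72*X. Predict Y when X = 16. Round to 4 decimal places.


Substitute X = 16 into the equation:
Y = -8.25 + 0.72 * 16 = -8.25 + 11.5200 = 3.2700.

3.2700


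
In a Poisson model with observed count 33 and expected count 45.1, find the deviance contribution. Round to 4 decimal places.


First: ln(33/45.1) = -0.312375.
Then: 33 * -0.312375 = -10.308375.
y - mu = 33 - 45.1 = -12.1.
D = 2(-10.308375 - -12.1) = 3.583250, which rounds to 3.5833.

3.5833


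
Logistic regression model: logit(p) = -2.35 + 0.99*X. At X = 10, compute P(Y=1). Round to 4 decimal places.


Compute z = -2.35 + (0.99)(10) = 7.5500.
exp(-z) = 0.0005.
P = 1/(1 + 0.0005) = 0.9995.

0.9995


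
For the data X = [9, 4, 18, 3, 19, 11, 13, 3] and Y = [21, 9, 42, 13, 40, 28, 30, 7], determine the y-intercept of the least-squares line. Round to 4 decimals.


The slope is b1 = 2.0655.
Sample means are xbar = 10.0000 and ybar = 23.7500.
Intercept: b0 = 23.7500 - (2.0655)(10.0000) = 3.0948.

3.0948


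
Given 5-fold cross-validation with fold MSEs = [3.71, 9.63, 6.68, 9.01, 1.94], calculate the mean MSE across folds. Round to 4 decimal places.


Sum of fold MSEs = 30.9700.
Average = 30.9700 / 5 = 6.1940.

6.1940


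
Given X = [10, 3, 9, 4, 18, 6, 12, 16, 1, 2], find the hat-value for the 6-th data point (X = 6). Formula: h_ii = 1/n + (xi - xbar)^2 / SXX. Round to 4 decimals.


Compute xbar = 8.1000 with n = 10 observations.
SXX = 314.9000.
Leverage = 1/10 + (6 - 8.1000)^2/314.9000 = 0.1140.

0.1140


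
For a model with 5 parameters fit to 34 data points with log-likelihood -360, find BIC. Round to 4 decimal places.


ln(34) = 3.526361.
k * ln(n) = 5 * 3.526361 = 17.631805.
-2L = 720.
BIC = 17.631805 + 720 = 737.631805, which rounds to 737.6318.

737.6318


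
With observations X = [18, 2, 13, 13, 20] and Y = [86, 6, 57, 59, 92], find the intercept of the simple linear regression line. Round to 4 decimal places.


First find the slope: b1 = 4.8665.
Means: xbar = 13.2000, ybar = 60.0000.
b0 = ybar - b1 * xbar = 60.0000 - 4.8665 * 13.2000 = -4.2382.

-4.2382


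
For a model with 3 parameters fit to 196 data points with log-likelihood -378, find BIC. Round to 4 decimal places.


ln(196) = 5.278115.
k * ln(n) = 3 * 5.278115 = 15.834345.
-2L = 756.
BIC = 15.834345 + 756 = 771.834345, which rounds to 771.8343.

771.8343


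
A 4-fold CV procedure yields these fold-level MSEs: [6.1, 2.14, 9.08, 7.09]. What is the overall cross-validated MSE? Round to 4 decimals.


Total MSE across folds = 24.4100.
CV-MSE = 24.4100/4 = 6.1025.

6.1025


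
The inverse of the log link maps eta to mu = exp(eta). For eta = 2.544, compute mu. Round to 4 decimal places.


The inverse log link gives:
mu = exp(2.544) = 12.7305.

12.7305


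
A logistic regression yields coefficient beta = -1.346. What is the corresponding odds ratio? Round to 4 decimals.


exp(-1.346) = 0.2603.
So the odds ratio is 0.2603.

0.2603


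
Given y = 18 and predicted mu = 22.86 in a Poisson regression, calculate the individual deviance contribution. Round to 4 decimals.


First: ln(18/22.86) = -0.239017.
Then: 18 * -0.239017 = -4.302306.
y - mu = 18 - 22.86 = -4.86.
D = 2(-4.302306 - -4.86) = 1.115388, which rounds to 1.1154.

1.1154


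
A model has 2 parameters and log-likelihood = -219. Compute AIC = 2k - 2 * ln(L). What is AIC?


AIC = 2k - 2*loglik = 2(2) - 2(-219).
= 4 + 438 = 442.

442


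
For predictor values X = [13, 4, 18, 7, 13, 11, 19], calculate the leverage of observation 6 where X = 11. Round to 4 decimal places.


Compute xbar = 12.1429 with n = 7 observations.
SXX = 176.8571.
Leverage = 1/7 + (11 - 12.1429)^2/176.8571 = 0.1502.

0.1502


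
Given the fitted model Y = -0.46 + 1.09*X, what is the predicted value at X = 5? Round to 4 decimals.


Predicted value:
Y = -0.46 + (1.09)(5) = -0.46 + 5.4500 = 4.9900.

4.9900


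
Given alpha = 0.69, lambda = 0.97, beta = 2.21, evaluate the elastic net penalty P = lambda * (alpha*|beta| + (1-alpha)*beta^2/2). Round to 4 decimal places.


L1 component = 0.69 * |2.21| = 1.5249.
L2 component = 0.31 * 2.21^2 / 2 = 0.7570.
Penalty = 0.97 * (1.5249 + 0.7570) = 0.97 * 2.2819 = 2.2135.

2.2135


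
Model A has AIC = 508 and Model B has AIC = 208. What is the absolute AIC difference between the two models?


|AIC_A - AIC_B| = |508 - 208| = 300.
Model B is preferred (lower AIC).

300


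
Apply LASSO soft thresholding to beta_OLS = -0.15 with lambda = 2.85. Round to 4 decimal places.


Absolute value: |-0.15| = 0.15.
Compare to lambda = 2.85.
Since |beta| <= lambda, the coefficient is set to 0.

0.0000


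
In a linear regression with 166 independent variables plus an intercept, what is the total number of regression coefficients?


Including the intercept, the model has 166 predictor coefficients + 1 intercept.
Total = 167.

167


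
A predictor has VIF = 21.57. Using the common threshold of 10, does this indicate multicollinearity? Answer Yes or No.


Compare VIF = 21.57 to the threshold of 10.
21.57 >= 10, so the answer is Yes.

Yes


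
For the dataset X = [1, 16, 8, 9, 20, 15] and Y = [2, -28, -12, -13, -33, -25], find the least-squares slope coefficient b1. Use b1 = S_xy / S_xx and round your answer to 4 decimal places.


The sample means are xbar = 11.5000 and ybar = -18.1667.
Compute S_xx = 233.5000 and S_xy = -440.5000.
Slope b1 = S_xy / S_xx = -440.5000 / 233.5000 = -1.8865.

-1.8865


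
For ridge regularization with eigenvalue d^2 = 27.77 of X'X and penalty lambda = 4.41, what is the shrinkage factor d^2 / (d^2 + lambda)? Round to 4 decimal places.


d^2 + lambda = 27.77 + 4.41 = 32.1800.
Shrinkage factor = 27.77/32.1800 = 0.8630.

0.8630


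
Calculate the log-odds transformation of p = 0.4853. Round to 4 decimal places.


Compute the odds: 0.4853/0.5147 = 0.9429.
Take the natural log: ln(0.9429) = -0.0588.

-0.0588


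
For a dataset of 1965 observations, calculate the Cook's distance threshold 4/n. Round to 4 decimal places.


Cook's distance cutoff = 4/n = 4/1965.
= 0.0020.

0.0020


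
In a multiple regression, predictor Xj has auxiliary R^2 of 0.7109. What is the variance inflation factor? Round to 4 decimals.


VIF = 1 / (1 - 0.7109).
= 1 / 0.2891 = 3.4590.

3.4590


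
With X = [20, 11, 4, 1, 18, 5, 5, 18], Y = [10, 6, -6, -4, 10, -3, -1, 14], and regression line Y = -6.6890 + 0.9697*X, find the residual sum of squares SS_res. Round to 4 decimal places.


For each point, residual = actual - predicted.
Residuals: [-2.7050, 2.0223, -3.1898, 1.7193, -0.7656, -1.1595, 0.8405, 3.2344].
Sum of squared residuals = 37.6359.

37.6359


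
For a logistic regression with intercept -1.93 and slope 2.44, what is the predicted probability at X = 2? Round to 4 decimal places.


z = -1.93 + 2.44 * 2 = 2.9500.
Sigmoid: P = 1 / (1 + exp(-2.9500)) = 0.9503.

0.9503


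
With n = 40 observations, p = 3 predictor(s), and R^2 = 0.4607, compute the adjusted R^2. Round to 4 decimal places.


Plug in: Adj R^2 = 1 - (1 - 0.4607) * 39/36.
= 1 - 0.5393 * 39/36
= 1 - 21.0327 / 36
= 1 - 0.5842 = 0.4158.

0.4158


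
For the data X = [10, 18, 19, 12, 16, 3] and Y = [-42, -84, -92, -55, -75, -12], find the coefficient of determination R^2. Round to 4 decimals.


Fit the OLS line: b0 = 4.7111, b1 = -4.9778.
SSres = 17.9111.
SStot = 4478.0000.
R^2 = 1 - 17.9111/4478.0000 = 0.9960.

0.9960


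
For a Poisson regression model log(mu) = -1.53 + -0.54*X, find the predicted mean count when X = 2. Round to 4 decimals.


eta = -1.53 + -0.54 * 2 = -2.6100.
mu = exp(-2.6100) = 0.0735.

0.0735


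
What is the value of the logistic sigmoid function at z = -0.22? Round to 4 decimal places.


First, exp(0.2200) = 1.2461.
Then sigma(z) = 1/(1 + 1.2461) = 0.4452.

0.4452


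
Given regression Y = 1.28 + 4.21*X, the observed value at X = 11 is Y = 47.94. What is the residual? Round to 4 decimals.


Compute yhat = 1.28 + (4.21)(11) = 47.5900.
Residual = actual - predicted = 47.94 - 47.5900 = 0.3500.

0.3500


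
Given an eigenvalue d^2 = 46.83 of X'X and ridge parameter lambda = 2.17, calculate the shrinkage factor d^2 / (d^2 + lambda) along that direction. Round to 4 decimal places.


d^2 + lambda = 46.83 + 2.17 = 49.0000.
Shrinkage factor = 46.83/49.0000 = 0.9557.

0.9557


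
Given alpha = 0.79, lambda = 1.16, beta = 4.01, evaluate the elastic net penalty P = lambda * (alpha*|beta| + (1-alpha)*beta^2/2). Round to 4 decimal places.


L1 component = 0.79 * |4.01| = 3.1679.
L2 component = 0.21 * 4.01^2 / 2 = 1.6884.
Penalty = 1.16 * (3.1679 + 1.6884) = 1.16 * 4.8563 = 5.6333.

5.6333


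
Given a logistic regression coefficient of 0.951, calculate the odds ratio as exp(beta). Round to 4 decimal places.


The odds ratio is computed as:
OR = e^(0.951) = 2.5883.

2.5883


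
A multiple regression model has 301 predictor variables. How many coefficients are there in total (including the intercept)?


Each predictor gets one coefficient, plus one intercept.
Total parameters = 301 + 1 = 302.

302


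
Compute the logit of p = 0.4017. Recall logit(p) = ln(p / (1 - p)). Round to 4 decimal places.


1 - p = 0.5983.
p/(1-p) = 0.6714.
logit = ln(0.6714) = -0.3984.

-0.3984


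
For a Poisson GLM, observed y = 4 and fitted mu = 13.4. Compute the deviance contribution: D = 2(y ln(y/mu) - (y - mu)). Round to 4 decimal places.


y/mu = 4/13.4 = 0.298507 (approx.), and ln(4/13.4) = -1.208960.
y * ln(y/mu) = 4 * -1.208960 = -4.835840.
y - mu = -9.4.
D = 2 * (-4.835840 - -9.4) = 9.128320, which rounds to 9.1283.

9.1283


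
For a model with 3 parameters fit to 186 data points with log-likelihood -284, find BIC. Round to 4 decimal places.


ln(186) = 5.225747.
k * ln(n) = 3 * 5.225747 = 15.677241.
-2L = 568.
BIC = 15.677241 + 568 = 583.677241, which rounds to 583.6772.

583.6772


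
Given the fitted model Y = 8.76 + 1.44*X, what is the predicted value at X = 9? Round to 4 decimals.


Predicted value:
Y = 8.76 + (1.44)(9) = 8.76 + 12.9600 = 21.7200.

21.7200


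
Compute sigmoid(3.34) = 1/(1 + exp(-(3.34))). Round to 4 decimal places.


Compute exp(-3.3400) = 0.0354.
Sigmoid = 1 / (1 + 0.0354) = 1 / 1.0354 = 0.9658.

0.9658


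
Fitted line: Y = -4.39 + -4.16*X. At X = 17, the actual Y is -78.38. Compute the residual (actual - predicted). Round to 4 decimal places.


Compute yhat = -4.39 + (-4.16)(17) = -75.1100.
Residual = actual - predicted = -78.38 - -75.1100 = -3.2700.

-3.2700


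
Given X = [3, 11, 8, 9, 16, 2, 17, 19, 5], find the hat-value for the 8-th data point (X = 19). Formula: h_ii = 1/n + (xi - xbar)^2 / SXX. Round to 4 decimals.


n = 9, xbar = 10.0000.
SXX = sum((xi - xbar)^2) = 310.0000.
h = 1/9 + (19 - 10.0000)^2 / 310.0000 = 0.3724.

0.3724


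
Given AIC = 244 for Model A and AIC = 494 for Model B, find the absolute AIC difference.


|AIC_A - AIC_B| = |244 - 494| = 250.
Model A is preferred (lower AIC).

250


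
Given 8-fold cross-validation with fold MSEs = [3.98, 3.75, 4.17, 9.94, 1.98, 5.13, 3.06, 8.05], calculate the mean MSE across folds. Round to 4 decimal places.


Total MSE across folds = 40.0600.
CV-MSE = 40.0600/8 = 5.0075.

5.0075


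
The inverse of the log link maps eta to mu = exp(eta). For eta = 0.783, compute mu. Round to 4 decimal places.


mu = exp(eta) = exp(0.783).
= 2.1880.

2.1880


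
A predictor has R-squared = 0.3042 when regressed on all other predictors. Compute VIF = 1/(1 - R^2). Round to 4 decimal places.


Using VIF = 1/(1 - R^2_j):
1 - 0.3042 = 0.6958.
VIF = 1.4372.

1.4372


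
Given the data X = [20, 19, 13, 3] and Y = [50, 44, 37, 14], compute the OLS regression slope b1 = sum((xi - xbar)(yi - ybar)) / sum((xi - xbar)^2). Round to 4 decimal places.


Calculate xbar = 13.7500, ybar = 36.2500.
S_xx = 182.7500, S_xy = 365.2500.
Using b1 = S_xy / S_xx = 365.2500 / 182.7500, we get b1 = 1.9986.

1.9986


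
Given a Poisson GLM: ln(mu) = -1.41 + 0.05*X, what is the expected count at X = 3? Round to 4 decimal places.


eta = -1.41 + 0.05 * 3 = -1.2600.
mu = exp(-1.2600) = 0.2837.

0.2837


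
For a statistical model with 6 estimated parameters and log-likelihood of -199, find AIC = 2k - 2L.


Compute:
2k = 2*6 = 12.
-2*loglik = -2*(-199) = 398.
AIC = 12 + 398 = 410.

410


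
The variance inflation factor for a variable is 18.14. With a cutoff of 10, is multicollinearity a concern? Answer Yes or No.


The threshold is 10.
VIF = 18.14 is >= 10.
Multicollinearity indication: Yes.

Yes


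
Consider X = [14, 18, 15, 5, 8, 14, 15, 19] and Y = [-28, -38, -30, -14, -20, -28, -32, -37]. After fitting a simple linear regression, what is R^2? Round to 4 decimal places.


Fit the OLS line: b0 = -5.6044, b1 = -1.6867.
SSres = 10.3671.
SStot = 459.8750.
R^2 = 1 - 10.3671/459.8750 = 0.9775.

0.9775


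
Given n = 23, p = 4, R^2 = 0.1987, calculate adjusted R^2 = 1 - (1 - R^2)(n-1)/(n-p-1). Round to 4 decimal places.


Adjusted R^2 = 1 - (1 - R^2) * (n-1)/(n-p-1).
(1 - R^2) = 0.8013.
(n-1)/(n-p-1) = 22/18.
(1 - R^2) * (n-1) = 0.8013 * 22 = 17.6286.
Divide by (n-p-1): 17.6286 / 18 = 0.9794.
Adj R^2 = 1 - 0.9794 = 0.0206.

0.0206


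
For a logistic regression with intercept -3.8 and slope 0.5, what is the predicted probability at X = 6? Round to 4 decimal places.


z = -3.8 + 0.5 * 6 = -0.8000.
Sigmoid: P = 1 / (1 + exp(0.8000)) = 0.3100.

0.3100


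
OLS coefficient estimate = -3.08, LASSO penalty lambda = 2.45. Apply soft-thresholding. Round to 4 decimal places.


|beta_OLS| = 3.08.
lambda = 2.45.
Since |beta| > lambda, coefficient = sign(beta)*(|beta| - lambda) = -0.6300.
Result = -0.6300.

-0.6300


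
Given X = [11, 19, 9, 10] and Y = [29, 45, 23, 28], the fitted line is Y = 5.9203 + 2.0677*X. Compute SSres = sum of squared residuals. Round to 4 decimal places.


Predicted values from Y = 5.9203 + 2.0677*X.
Residuals: [0.3350, -0.2066, -1.5296, 1.4027].
SSres = 4.4622.

4.4622


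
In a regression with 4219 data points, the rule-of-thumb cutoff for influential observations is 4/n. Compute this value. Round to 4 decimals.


Using the rule of thumb:
Threshold = 4 / 4219 = 0.0009.

0.0009


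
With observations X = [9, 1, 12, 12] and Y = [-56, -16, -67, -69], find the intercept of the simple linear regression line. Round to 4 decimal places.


Compute b1 = -4.7407 from the OLS formula.
With xbar = 8.5000 and ybar = -52.0000, the intercept is:
b0 = -52.0000 - -4.7407 * 8.5000 = -11.7037.

-11.7037


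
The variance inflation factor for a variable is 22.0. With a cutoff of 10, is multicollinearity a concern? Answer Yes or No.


Check: VIF = 22.0 vs threshold = 10.
Since 22.0 >= 10, the answer is Yes.

Yes


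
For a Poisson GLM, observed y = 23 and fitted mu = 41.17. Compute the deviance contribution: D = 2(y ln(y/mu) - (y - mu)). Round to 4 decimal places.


Compute y*ln(y/mu) = 23*ln(23/41.17) = 23*-0.582216 = -13.390968.
y - mu = -18.17.
D = 2*(-13.390968 - (-18.17)) = 9.558064, which rounds to 9.5581.

9.5581


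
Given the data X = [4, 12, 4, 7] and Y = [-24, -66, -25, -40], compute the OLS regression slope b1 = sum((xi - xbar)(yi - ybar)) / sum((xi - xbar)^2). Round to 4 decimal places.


Calculate xbar = 6.7500, ybar = -38.7500.
S_xx = 42.7500, S_xy = -221.7500.
Using b1 = S_xy / S_xx = -221.7500 / 42.7500, we get b1 = -5.1871.

-5.1871


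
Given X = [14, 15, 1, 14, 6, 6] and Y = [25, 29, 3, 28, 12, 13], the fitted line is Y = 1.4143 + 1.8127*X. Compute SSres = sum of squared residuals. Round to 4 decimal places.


Predicted values from Y = 1.4143 + 1.8127*X.
Residuals: [-1.7921, 0.3952, -0.2270, 1.2079, -0.2905, 0.7095].
SSres = 5.4661.

5.4661


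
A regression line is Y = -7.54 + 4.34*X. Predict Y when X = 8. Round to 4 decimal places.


Predicted value:
Y = -7.54 + (4.34)(8) = -7.54 + 34.7200 = 27.1800.

27.1800


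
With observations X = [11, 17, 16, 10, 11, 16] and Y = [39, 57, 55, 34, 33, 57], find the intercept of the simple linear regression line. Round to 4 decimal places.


First find the slope: b1 = 3.6465.
Means: xbar = 13.5000, ybar = 45.8333.
b0 = ybar - b1 * xbar = 45.8333 - 3.6465 * 13.5000 = -3.3939.

-3.3939


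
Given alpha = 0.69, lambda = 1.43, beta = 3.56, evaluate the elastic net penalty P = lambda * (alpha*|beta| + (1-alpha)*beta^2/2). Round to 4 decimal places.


alpha * |beta| = 0.69 * 3.56 = 2.4564.
(1-alpha) * beta^2/2 = 0.31 * 12.6736/2 = 1.9644.
Total = 1.43 * (2.4564 + 1.9644) = 6.3218.

6.3218


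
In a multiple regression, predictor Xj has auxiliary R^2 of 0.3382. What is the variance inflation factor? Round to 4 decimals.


Using VIF = 1/(1 - R^2_j):
1 - 0.3382 = 0.6618.
VIF = 1.5110.

1.5110


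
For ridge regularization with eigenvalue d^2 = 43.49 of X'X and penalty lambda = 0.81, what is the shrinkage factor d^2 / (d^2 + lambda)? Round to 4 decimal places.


Compute the denominator: 43.49 + 0.81 = 44.3000.
Shrinkage factor = 43.49 / 44.3000 = 0.9817.

0.9817


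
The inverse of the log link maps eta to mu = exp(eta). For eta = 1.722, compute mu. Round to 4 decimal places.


The inverse log link gives:
mu = exp(1.722) = 5.5957.

5.5957


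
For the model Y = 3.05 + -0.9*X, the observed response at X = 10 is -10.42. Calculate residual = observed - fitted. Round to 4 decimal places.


Predicted = 3.05 + -0.9 * 10 = -5.9500.
Residual = -10.42 - -5.9500 = -4.4700.

-4.4700


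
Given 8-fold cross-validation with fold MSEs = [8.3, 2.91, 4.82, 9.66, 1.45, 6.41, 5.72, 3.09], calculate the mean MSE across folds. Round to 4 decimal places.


Add all fold MSEs: 42.3600.
Divide by k = 8: 42.3600/8 = 5.2950.

5.2950


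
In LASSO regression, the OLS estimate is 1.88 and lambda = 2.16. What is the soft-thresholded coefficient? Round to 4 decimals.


Absolute value: |1.88| = 1.88.
Compare to lambda = 2.16.
Since |beta| <= lambda, the coefficient is set to 0.

0.0000


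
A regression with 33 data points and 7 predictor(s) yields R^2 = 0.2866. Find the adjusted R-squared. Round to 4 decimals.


Using the formula:
(1 - 0.2866) = 0.7134.
Multiply by 32/25: 0.7134 * 32 = 22.8288, then 22.8288 / 25 = 0.9132.
Adj R^2 = 1 - 0.9132 = 0.0868.

0.0868


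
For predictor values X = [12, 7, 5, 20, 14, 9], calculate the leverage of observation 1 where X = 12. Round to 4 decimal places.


Mean of X: xbar = 11.1667.
SXX = 146.8333.
For X = 12: h = 1/6 + (12 - 11.1667)^2/146.8333 = 0.1714.

0.1714


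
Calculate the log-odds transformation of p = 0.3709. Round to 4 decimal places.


1 - p = 0.6291.
p/(1-p) = 0.5896.
logit = ln(0.5896) = -0.5284.

-0.5284


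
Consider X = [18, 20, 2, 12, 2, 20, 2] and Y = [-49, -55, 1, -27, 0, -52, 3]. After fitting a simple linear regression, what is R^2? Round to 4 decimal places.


The fitted line is Y = 7.7161 + -3.0660*X.
SSres = 16.0214, SStot = 4291.7143.
R^2 = 1 - SSres/SStot = 0.9963.

0.9963


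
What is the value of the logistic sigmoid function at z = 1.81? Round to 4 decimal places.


First, exp(-1.8100) = 0.1637.
Then sigma(z) = 1/(1 + 0.1637) = 0.8594.

0.8594


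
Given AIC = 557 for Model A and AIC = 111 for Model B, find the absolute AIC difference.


Compute |557 - 111| = 446.
Model B has the smaller AIC.

446


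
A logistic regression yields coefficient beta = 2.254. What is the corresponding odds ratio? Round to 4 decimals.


The odds ratio is computed as:
OR = e^(2.254) = 9.5258.

9.5258


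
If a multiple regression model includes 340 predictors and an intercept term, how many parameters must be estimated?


Each predictor gets one coefficient, plus one intercept.
Total parameters = 340 + 1 = 341.

341


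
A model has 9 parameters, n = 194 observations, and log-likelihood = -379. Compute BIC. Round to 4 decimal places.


k * ln(n) = 9 * ln(194) = 9 * 5.267858 = 47.410722.
-2 * loglik = -2 * (-379) = 758.
BIC = 47.410722 + 758 = 805.410722, which rounds to 805.4107.

805.4107


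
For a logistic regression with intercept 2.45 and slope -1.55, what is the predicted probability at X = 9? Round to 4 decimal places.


z = 2.45 + -1.55 * 9 = -11.5000.
Sigmoid: P = 1 / (1 + exp(11.5000)) = 0.0000.

0.0000


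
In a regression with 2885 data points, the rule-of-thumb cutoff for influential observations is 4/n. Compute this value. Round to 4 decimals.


The threshold is 4/n.
4/2885 = 0.0014.

0.0014


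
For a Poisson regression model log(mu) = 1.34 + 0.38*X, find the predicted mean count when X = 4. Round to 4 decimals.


Linear predictor: eta = 1.34 + (0.38)(4) = 2.8600.
Expected count: mu = exp(2.8600) = 17.4615.

17.4615


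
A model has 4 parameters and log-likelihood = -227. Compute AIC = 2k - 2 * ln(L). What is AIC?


AIC = 2*4 - 2*(-227).
= 8 + 454 = 462.

462


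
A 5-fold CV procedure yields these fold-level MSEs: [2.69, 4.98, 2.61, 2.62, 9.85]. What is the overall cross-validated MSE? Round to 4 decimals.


Add all fold MSEs: 22.7500.
Divide by k = 5: 22.7500/5 = 4.5500.

4.5500


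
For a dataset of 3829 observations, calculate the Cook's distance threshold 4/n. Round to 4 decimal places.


Using the rule of thumb:
Threshold = 4 / 3829 = 0.0010.

0.0010


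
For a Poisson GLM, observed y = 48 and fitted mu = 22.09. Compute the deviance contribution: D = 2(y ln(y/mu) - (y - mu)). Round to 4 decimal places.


Compute y*ln(y/mu) = 48*ln(48/22.09) = 48*0.776076 = 37.251648.
y - mu = 25.91.
D = 2*(37.251648 - (25.91)) = 22.683296, which rounds to 22.6833.

22.6833


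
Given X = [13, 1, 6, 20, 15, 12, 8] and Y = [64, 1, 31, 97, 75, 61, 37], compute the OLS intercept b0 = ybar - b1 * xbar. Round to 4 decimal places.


Compute b1 = 5.0570 from the OLS formula.
With xbar = 10.7143 and ybar = 52.2857, the intercept is:
b0 = 52.2857 - 5.0570 * 10.7143 = -1.8968.

-1.8968


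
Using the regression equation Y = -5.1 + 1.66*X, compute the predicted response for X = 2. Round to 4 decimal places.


Substitute X = 2 into the equation:
Y = -5.1 + 1.66 * 2 = -5.1 + 3.3200 = -1.7800.

-1.7800


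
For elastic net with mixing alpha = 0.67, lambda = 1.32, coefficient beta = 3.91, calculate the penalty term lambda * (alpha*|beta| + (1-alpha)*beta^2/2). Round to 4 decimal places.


alpha * |beta| = 0.67 * 3.91 = 2.6197.
(1-alpha) * beta^2/2 = 0.33 * 15.2881/2 = 2.5225.
Total = 1.32 * (2.6197 + 2.5225) = 6.7878.

6.7878


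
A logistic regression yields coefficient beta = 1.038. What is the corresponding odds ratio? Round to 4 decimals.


Odds ratio = exp(beta) = exp(1.038).
= 2.8236.

2.8236


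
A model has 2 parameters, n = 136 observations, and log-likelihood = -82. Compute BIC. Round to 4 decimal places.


k * ln(n) = 2 * ln(136) = 2 * 4.912655 = 9.825310.
-2 * loglik = -2 * (-82) = 164.
BIC = 9.825310 + 164 = 173.825310, which rounds to 173.8253.

173.8253


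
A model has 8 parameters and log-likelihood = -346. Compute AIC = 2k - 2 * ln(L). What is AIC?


Compute:
2k = 2*8 = 16.
-2*loglik = -2*(-346) = 692.
AIC = 16 + 692 = 708.

708


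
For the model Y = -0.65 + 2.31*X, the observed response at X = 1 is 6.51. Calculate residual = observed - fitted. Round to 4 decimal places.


Fitted value at X = 1 is yhat = -0.65 + 2.31*1 = 1.6600.
Residual = 6.51 - 1.6600 = 4.8500.

4.8500


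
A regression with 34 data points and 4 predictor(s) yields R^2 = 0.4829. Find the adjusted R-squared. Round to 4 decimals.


Plug in: Adj R^2 = 1 - (1 - 0.4829) * 33/29.
= 1 - 0.5171 * 33/29
= 1 - 17.0643 / 29
= 1 - 0.5884 = 0.4116.

0.4116


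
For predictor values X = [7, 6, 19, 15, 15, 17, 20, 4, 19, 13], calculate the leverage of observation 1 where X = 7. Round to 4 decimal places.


Compute xbar = 13.5000 with n = 10 observations.
SXX = 308.5000.
Leverage = 1/10 + (7 - 13.5000)^2/308.5000 = 0.2370.

0.2370


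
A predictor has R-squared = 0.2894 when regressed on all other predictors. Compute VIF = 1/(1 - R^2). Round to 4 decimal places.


Using VIF = 1/(1 - R^2_j):
1 - 0.2894 = 0.7106.
VIF = 1.4073.

1.4073


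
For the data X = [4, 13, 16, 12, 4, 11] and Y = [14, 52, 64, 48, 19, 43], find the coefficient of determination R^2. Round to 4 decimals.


After computing the OLS fit (b0=0.5738, b1=3.9426):
SSres = 13.5984, SStot = 1910.0000.
R^2 = 1 - 13.5984/1910.0000 = 0.9929.

0.9929


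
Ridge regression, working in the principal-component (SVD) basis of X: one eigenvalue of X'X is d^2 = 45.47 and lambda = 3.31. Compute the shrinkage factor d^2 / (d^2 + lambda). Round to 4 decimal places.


Denominator = d^2 + lambda = 45.47 + 3.31 = 48.7800.
Shrinkage = 45.47 / 48.7800 = 0.9321.

0.9321


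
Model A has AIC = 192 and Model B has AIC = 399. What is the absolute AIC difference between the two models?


Compute |192 - 399| = 207.
Model A has the smaller AIC.

207


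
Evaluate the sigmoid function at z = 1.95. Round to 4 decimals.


exp(-1.9500) = 0.1423.
1 + exp(-z) = 1.1423.
sigmoid = 1/1.1423 = 0.8754.

0.8754


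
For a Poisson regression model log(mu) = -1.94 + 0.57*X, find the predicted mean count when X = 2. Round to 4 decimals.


Compute eta = -1.94 + 0.57 * 2 = -0.8000.
Apply inverse link: mu = e^-0.8000 = 0.4493.

0.4493


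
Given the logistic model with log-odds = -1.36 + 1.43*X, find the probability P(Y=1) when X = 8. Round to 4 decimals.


Compute z = -1.36 + (1.43)(8) = 10.0800.
exp(-z) = 0.0000.
P = 1/(1 + 0.0000) = 1.0000.

1.0000


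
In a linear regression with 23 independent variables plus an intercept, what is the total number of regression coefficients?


Each predictor gets one coefficient, plus one intercept.
Total parameters = 23 + 1 = 24.

24


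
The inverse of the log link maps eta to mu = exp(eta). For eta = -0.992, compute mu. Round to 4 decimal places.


The inverse log link gives:
mu = exp(-0.992) = 0.3708.

0.3708


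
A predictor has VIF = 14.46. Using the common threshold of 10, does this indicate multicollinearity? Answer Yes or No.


The threshold is 10.
VIF = 14.46 is >= 10.
Multicollinearity indication: Yes.

Yes


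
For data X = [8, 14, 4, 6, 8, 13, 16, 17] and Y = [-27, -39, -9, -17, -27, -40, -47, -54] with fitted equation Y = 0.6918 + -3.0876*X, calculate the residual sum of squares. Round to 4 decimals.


For each point, residual = actual - predicted.
Residuals: [-2.9910, 3.5346, 2.6586, 0.8338, -2.9910, -0.5530, 1.7098, -2.2026].
Sum of squared residuals = 46.2296.

46.2296


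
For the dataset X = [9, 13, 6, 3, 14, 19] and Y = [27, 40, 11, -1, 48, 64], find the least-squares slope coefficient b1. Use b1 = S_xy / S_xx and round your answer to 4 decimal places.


The sample means are xbar = 10.6667 and ybar = 31.5000.
Compute S_xx = 169.3333 and S_xy = 698.0000.
Slope b1 = S_xy / S_xx = 698.0000 / 169.3333 = 4.1220.

4.1220


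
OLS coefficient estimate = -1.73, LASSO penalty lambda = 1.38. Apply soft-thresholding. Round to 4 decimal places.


|beta_OLS| = 1.73.
lambda = 1.38.
Since |beta| > lambda, coefficient = sign(beta)*(|beta| - lambda) = -0.3500.
Result = -0.3500.

-0.3500


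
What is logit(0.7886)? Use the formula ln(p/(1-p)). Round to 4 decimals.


The odds are p/(1-p) = 0.7886 / 0.2114 = 3.7304.
logit(p) = ln(3.7304) = 1.3165.

1.3165


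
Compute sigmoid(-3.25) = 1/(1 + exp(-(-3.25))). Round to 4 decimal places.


First, exp(3.2500) = 25.7903.
Then sigma(z) = 1/(1 + 25.7903) = 0.0373.

0.0373


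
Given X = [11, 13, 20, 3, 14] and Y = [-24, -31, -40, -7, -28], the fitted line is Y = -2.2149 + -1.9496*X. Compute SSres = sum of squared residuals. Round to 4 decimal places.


For each point, residual = actual - predicted.
Residuals: [-0.3395, -3.4403, 1.2069, 1.0637, 1.5093].
Sum of squared residuals = 16.8170.

16.8170


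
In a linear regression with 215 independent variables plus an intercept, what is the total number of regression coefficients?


Each predictor gets one coefficient, plus one intercept.
Total parameters = 215 + 1 = 216.

216


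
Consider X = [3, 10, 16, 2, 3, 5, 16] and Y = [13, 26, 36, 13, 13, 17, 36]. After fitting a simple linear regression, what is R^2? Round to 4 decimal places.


After computing the OLS fit (b0=8.4578, b1=1.7236):
SSres = 2.0913, SStot = 676.0000.
R^2 = 1 - 2.0913/676.0000 = 0.9969.

0.9969


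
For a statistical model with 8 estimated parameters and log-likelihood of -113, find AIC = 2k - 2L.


Compute:
2k = 2*8 = 16.
-2*loglik = -2*(-113) = 226.
AIC = 16 + 226 = 242.

242


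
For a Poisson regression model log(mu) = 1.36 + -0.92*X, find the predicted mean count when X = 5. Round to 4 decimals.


Compute eta = 1.36 + -0.92 * 5 = -3.2400.
Apply inverse link: mu = e^-3.2400 = 0.0392.

0.0392


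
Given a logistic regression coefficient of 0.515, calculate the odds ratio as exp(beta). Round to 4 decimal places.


Odds ratio = exp(beta) = exp(0.515).
= 1.6736.

1.6736


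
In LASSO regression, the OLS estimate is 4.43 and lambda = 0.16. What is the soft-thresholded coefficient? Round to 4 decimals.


Absolute value: |4.43| = 4.43.
Compare to lambda = 0.16.
Since |beta| > lambda, coefficient = sign(beta)*(|beta| - lambda) = 4.2700.

4.2700


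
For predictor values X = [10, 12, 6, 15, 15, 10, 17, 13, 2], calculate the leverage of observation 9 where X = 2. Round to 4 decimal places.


Compute xbar = 11.1111 with n = 9 observations.
SXX = 180.8889.
Leverage = 1/9 + (2 - 11.1111)^2/180.8889 = 0.5700.

0.5700


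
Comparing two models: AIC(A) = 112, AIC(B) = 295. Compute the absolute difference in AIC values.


|AIC_A - AIC_B| = |112 - 295| = 183.
Model A is preferred (lower AIC).

183


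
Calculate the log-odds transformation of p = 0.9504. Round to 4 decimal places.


1 - p = 0.0496.
p/(1-p) = 19.1613.
logit = ln(19.1613) = 2.9529.

2.9529


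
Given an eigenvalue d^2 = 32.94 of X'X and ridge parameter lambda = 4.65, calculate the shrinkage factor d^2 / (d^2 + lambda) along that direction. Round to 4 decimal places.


d^2 + lambda = 32.94 + 4.65 = 37.5900.
Shrinkage factor = 32.94/37.5900 = 0.8763.

0.8763


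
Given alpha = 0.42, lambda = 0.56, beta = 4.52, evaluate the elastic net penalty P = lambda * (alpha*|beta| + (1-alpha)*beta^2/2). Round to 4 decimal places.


alpha * |beta| = 0.42 * 4.52 = 1.8984.
(1-alpha) * beta^2/2 = 0.58 * 20.4304/2 = 5.9248.
Total = 0.56 * (1.8984 + 5.9248) = 4.3810.

4.3810


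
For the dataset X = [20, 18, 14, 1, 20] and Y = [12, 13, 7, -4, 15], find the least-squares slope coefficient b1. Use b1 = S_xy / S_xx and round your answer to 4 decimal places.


Calculate xbar = 14.6000, ybar = 8.6000.
S_xx = 255.2000, S_xy = 240.2000.
Using b1 = S_xy / S_xx = 240.2000 / 255.2000, we get b1 = 0.9412.

0.9412


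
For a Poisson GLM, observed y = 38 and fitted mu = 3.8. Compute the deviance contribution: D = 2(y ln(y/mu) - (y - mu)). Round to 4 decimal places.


Compute y*ln(y/mu) = 38*ln(38/3.8) = 38*2.302585 = 87.498230.
y - mu = 34.2.
D = 2*(87.498230 - (34.2)) = 106.596460, which rounds to 106.5965.

106.5965


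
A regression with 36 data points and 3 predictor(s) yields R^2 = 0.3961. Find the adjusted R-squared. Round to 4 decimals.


Adjusted R^2 = 1 - (1 - R^2) * (n-1)/(n-p-1).
(1 - R^2) = 0.6039.
(n-1)/(n-p-1) = 35/32.
(1 - R^2) * (n-1) = 0.6039 * 35 = 21.1365.
Divide by (n-p-1): 21.1365 / 32 = 0.6605.
Adj R^2 = 1 - 0.6605 = 0.3395.

0.3395


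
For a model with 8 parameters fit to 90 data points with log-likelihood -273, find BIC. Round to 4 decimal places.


Compute k*ln(n) = 8*ln(90) = 8*4.499810 = 35.998480.
Then -2*loglik = 546.
BIC = 35.998480 + 546 = 581.998480, which rounds to 581.9985.

581.9985


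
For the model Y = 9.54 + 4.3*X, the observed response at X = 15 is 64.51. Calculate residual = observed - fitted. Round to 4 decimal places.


Compute yhat = 9.54 + (4.3)(15) = 74.0400.
Residual = actual - predicted = 64.51 - 74.0400 = -9.5300.

-9.5300


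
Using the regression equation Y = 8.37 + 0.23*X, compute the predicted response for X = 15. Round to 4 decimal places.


Plug X = 15 into Y = 8.37 + 0.23*X:
Y = 8.37 + 3.4500 = 11.8200.

11.8200


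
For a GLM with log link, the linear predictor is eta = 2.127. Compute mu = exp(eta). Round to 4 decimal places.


Apply the inverse link:
mu = e^2.127 = 8.3897.

8.3897


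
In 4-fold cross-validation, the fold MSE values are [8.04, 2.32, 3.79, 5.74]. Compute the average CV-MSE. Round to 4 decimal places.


Sum of fold MSEs = 19.8900.
Average = 19.8900 / 4 = 4.9725.

4.9725


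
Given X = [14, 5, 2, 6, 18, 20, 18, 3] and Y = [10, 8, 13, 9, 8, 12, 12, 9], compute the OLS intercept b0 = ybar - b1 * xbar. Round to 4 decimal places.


The slope is b1 = 0.0413.
Sample means are xbar = 10.7500 and ybar = 10.1250.
Intercept: b0 = 10.1250 - (0.0413)(10.7500) = 9.6811.

9.6811


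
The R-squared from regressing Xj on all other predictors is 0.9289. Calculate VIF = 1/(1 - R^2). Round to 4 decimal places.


VIF = 1 / (1 - 0.9289).
= 1 / 0.0711 = 14.0647.

14.0647


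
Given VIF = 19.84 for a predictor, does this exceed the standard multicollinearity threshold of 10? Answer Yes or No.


The threshold is 10.
VIF = 19.84 is >= 10.
Multicollinearity indication: Yes.

Yes


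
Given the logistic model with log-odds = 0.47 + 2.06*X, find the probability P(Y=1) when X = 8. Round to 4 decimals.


z = 0.47 + 2.06 * 8 = 16.9500.
Sigmoid: P = 1 / (1 + exp(-16.9500)) = 1.0000.

1.0000


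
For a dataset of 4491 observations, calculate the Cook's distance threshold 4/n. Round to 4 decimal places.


The threshold is 4/n.
4/4491 = 0.0009.

0.0009


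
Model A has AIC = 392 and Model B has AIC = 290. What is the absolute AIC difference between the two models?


Compute |392 - 290| = 102.
Model B has the smaller AIC.

102


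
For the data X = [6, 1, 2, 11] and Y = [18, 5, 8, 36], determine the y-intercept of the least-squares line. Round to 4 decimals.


Compute b1 = 3.0645 from the OLS formula.
With xbar = 5.0000 and ybar = 16.7500, the intercept is:
b0 = 16.7500 - 3.0645 * 5.0000 = 1.4274.

1.4274


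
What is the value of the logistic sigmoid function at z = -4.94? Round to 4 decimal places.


First, exp(4.9400) = 139.7702.
Then sigma(z) = 1/(1 + 139.7702) = 0.0071.

0.0071


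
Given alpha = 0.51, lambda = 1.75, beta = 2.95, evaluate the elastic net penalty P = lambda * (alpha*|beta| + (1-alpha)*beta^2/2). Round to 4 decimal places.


alpha * |beta| = 0.51 * 2.95 = 1.5045.
(1-alpha) * beta^2/2 = 0.49 * 8.7025/2 = 2.1321.
Total = 1.75 * (1.5045 + 2.1321) = 6.3641.

6.3641


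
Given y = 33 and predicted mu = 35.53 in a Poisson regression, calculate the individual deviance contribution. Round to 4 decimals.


First: ln(33/35.53) = -0.073870.
Then: 33 * -0.073870 = -2.437710.
y - mu = 33 - 35.53 = -2.53.
D = 2(-2.437710 - -2.53) = 0.184580, which rounds to 0.1846.

0.1846


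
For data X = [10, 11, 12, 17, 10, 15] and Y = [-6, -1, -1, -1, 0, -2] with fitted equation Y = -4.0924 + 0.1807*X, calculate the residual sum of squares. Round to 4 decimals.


Compute predicted values, then residuals = yi - yhat_i.
Residuals: [-3.7146, 1.1047, 0.9240, 0.0205, 2.2854, -0.6181].
SSres = sum(residual^2) = 21.4779.

21.4779


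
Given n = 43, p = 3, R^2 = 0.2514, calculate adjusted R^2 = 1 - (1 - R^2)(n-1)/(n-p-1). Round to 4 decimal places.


Plug in: Adj R^2 = 1 - (1 - 0.2514) * 42/39.
= 1 - 0.7486 * 42/39
= 1 - 31.4412 / 39
= 1 - 0.8062 = 0.1938.

0.1938


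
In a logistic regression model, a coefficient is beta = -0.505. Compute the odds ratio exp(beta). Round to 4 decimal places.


The odds ratio is computed as:
OR = e^(-0.505) = 0.6035.

0.6035


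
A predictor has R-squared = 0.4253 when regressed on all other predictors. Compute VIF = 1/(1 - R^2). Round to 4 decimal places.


Using VIF = 1/(1 - R^2_j):
1 - 0.4253 = 0.5747.
VIF = 1.7400.

1.7400


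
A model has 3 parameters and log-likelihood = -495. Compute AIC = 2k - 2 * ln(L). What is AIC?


AIC = 2k - 2*loglik = 2(3) - 2(-495).
= 6 + 990 = 996.

996


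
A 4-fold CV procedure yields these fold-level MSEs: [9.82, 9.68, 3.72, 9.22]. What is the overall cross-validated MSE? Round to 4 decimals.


Total MSE across folds = 32.4400.
CV-MSE = 32.4400/4 = 8.1100.

8.1100


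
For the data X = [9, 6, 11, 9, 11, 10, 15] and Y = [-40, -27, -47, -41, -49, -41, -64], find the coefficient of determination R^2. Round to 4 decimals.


Fit the OLS line: b0 = -2.7962, b1 = -4.0764.
SSres = 11.4522.
SStot = 756.8571.
R^2 = 1 - 11.4522/756.8571 = 0.9849.

0.9849


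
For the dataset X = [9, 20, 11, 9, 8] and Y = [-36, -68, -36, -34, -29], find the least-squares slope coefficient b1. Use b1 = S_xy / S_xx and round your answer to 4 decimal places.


Calculate xbar = 11.4000, ybar = -40.6000.
S_xx = 97.2000, S_xy = -303.8000.
Using b1 = S_xy / S_xx = -303.8000 / 97.2000, we get b1 = -3.1255.

-3.1255
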